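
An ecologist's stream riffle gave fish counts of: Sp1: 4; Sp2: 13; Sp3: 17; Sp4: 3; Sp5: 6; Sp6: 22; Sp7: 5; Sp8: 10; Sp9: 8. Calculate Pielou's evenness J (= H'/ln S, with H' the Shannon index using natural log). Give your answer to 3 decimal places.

Total N = 4+13+17+3+6+22+5+10+8 = 88, so the proportions are 0.04545, 0.14773, 0.19318, 0.03409, 0.06818, 0.25, 0.05682, 0.11364, 0.09091 (working shown to 5 dp, full precision carried).
H' = −Σ pᵢ ln pᵢ = −((-0.14050) + (-0.28251) + (-0.31761) + (-0.11518) + (-0.18311) + (-0.34657) + (-0.16295) + (-0.24713) + (-0.21799)) = 2.01356.
With S = 9 species, ln S = 2.19722, so J = 2.01356/2.19722 = 0.91641, i.e. 0.916 to 3 decimal places.

0.916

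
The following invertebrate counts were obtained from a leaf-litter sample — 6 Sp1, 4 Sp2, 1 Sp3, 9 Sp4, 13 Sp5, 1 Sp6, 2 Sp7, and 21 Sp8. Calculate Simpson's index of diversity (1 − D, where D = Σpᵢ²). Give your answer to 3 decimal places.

Total N = 6+4+1+9+13+1+2+21 = 57, so the proportions are 0.10526, 0.07018, 0.01754, 0.15789, 0.22807, 0.01754, 0.03509, 0.36842 (working shown to 5 dp, full precision carried).
D = 0.10526² + 0.07018² + 0.01754² + 0.15789² + 0.22807² + 0.01754² + 0.03509² + 0.36842² = 0.01108 + 0.00492 + 0.00031 + 0.02493 + 0.05202 + 0.00031 + 0.00123 + 0.13573 = 0.23053.
So 1 − D = 0.76947, i.e. 0.769 to 3 decimal places.

0.769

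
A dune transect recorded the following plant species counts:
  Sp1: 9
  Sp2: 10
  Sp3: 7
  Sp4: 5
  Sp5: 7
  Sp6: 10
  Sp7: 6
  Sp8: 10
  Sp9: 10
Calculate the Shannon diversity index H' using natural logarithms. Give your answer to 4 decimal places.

Total N = 9+10+7+5+7+10+6+10+10 = 74, so the proportions are 0.121622, 0.135135, 0.094595, 0.067568, 0.094595, 0.135135, 0.081081, 0.135135, 0.135135 (working shown to 6 dp, full precision carried).
Each pᵢ ln pᵢ term: 0.121622×(-2.106841)=-0.256237, 0.135135×(-2.001480)=-0.270470, 0.094595×(-2.358155)=-0.223069, 0.067568×(-2.694627)=-0.182069, 0.094595×(-2.358155)=-0.223069, 0.135135×(-2.001480)=-0.270470, 0.081081×(-2.512306)=-0.203700, 0.135135×(-2.001480)=-0.270470, 0.135135×(-2.001480)=-0.270470.
Sum = -2.170026, so H' = 2.1700.

2.1700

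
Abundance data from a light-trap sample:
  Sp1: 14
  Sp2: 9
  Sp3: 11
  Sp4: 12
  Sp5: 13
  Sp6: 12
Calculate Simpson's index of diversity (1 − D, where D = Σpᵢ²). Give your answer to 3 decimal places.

0.830

Total N = 14+9+11+12+13+12 = 71, so the proportions are 0.19718, 0.12676, 0.15493, 0.16901, 0.1831, 0.16901 (working shown to 5 dp, full precision carried).
D = 0.19718² + 0.12676² + 0.15493² + 0.16901² + 0.1831² + 0.16901² = 0.03888 + 0.01607 + 0.02400 + 0.02857 + 0.03353 + 0.02857 = 0.16961.
So 1 − D = 0.83039, i.e. 0.830 to 3 decimal places.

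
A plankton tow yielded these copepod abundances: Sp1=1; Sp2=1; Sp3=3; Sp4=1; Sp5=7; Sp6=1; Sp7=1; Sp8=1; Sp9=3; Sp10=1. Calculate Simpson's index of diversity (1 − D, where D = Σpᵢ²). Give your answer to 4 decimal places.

0.8150

Total N = 1+1+3+1+7+1+1+1+3+1 = 20, so the proportions are 0.05, 0.05, 0.15, 0.05, 0.35, 0.05, 0.05, 0.05, 0.15, 0.05 (working shown to 6 dp, full precision carried).
D = 0.05² + 0.05² + 0.15² + 0.05² + 0.35² + 0.05² + 0.05² + 0.05² + 0.15² + 0.05² = 0.002500 + 0.002500 + 0.022500 + 0.002500 + 0.122500 + 0.002500 + 0.002500 + 0.002500 + 0.022500 + 0.002500 = 0.185000.
So 1 − D = 0.815000, i.e. 0.8150 to 4 decimal places.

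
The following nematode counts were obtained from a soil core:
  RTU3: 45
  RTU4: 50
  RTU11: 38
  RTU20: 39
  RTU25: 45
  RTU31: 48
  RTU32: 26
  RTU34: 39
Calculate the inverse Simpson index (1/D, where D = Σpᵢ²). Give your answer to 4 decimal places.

7.7697

Total N = 45+50+38+39+45+48+26+39 = 330, so the proportions are 0.13636364, 0.15151515, 0.11515152, 0.11818182, 0.13636364, 0.14545455, 0.07878788, 0.11818182 (working shown to 8 dp, full precision carried).
D = 0.13636364² + 0.15151515² + 0.11515152² + 0.11818182² + 0.13636364² + 0.14545455² + 0.07878788² + 0.11818182² = 0.01859504 + 0.02295684 + 0.01325987 + 0.01396694 + 0.01859504 + 0.02115702 + 0.00620753 + 0.01396694 = 0.12870523.
So 1/D = 7.769692, i.e. 7.7697 to 4 decimal places.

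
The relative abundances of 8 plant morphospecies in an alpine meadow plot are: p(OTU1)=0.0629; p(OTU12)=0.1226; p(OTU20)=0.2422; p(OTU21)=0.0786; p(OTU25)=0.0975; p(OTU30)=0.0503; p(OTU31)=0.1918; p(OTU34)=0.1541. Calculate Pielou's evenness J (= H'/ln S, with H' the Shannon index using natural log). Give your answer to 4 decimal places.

0.9411

H' = −Σ pᵢ ln pᵢ = −((-0.173995) + (-0.257316) + (-0.343438) + (-0.199910) + (-0.226971) + (-0.150384) + (-0.316720) + (-0.288191)) = 1.956924 (working shown to 6 dp, full precision carried).
With S = 8 species, ln S = 2.079442, so J = 1.956924/2.079442 = 0.941081, i.e. 0.9411 to 4 decimal places.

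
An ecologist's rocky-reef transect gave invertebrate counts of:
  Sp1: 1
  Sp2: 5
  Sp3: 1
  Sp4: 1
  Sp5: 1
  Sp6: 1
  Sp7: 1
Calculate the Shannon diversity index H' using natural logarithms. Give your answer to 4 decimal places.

Total N = 1+5+1+1+1+1+1 = 11, so the proportions are 0.090909, 0.454545, 0.090909, 0.090909, 0.090909, 0.090909, 0.090909 (working shown to 6 dp, full precision carried).
Each pᵢ ln pᵢ term: 0.090909×(-2.397895)=-0.217990, 0.454545×(-0.788457)=-0.358390, 0.090909×(-2.397895)=-0.217990, 0.090909×(-2.397895)=-0.217990, 0.090909×(-2.397895)=-0.217990, 0.090909×(-2.397895)=-0.217990, 0.090909×(-2.397895)=-0.217990.
Sum = -1.666333, so H' = 1.6663.

1.6663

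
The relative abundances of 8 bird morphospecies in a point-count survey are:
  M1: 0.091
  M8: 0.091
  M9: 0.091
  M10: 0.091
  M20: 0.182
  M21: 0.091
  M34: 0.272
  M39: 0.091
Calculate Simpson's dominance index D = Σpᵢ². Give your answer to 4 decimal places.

D = 0.091² + 0.091² + 0.091² + 0.091² + 0.182² + 0.091² + 0.272² + 0.091² = 0.008281 + 0.008281 + 0.008281 + 0.008281 + 0.033124 + 0.008281 + 0.073984 + 0.008281 = 0.156794 (working shown to 6 dp, full precision carried).
To 4 decimal places, D = 0.1568.

0.1568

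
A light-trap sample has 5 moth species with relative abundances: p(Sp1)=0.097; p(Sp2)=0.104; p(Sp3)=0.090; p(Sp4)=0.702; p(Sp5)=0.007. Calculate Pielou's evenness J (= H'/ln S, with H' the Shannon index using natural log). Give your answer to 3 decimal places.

H' = −Σ pᵢ ln pᵢ = −((-0.22631) + (-0.23539) + (-0.21672) + (-0.24838) + (-0.03473)) = 0.96153 (working shown to 5 dp, full precision carried).
With S = 5 species, ln S = 1.60944, so J = 0.96153/1.60944 = 0.59743, i.e. 0.597 to 3 decimal places.

0.597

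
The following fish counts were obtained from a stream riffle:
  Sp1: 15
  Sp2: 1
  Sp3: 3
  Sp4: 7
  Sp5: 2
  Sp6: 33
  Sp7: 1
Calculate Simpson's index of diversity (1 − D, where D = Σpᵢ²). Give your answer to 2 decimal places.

Total N = 15+1+3+7+2+33+1 = 62, so the proportions are 0.2419, 0.0161, 0.0484, 0.1129, 0.0323, 0.5323, 0.0161 (working shown to 4 dp, full precision carried).
D = 0.2419² + 0.0161² + 0.0484² + 0.1129² + 0.0323² + 0.5323² + 0.0161² = 0.0585 + 0.0003 + 0.0023 + 0.0127 + 0.0010 + 0.2833 + 0.0003 = 0.3585.
So 1 − D = 0.6415, i.e. 0.64 to 2 decimal places.

0.64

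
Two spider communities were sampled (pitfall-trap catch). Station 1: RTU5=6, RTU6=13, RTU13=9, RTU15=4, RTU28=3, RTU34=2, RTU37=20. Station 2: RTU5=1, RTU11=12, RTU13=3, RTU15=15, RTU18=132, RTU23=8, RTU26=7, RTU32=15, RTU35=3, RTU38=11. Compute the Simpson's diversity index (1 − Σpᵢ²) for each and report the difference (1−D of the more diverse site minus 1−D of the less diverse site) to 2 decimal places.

0.21

Station 1: N=57, proportions 0.1053, 0.2281, 0.1579, 0.0702, 0.0526, 0.0351, 0.3509, giving 1−D = 0.7799 (working shown to 4 dp, full precision carried).
Station 2: N=207, proportions 0.0048, 0.058, 0.0145, 0.0725, 0.6377, 0.0386, 0.0338, 0.0725, 0.0145, 0.0531, giving 1−D = 0.5736.
Difference = |0.7799 − 0.5736| = 0.2063, i.e. 0.21 to 2 decimal places.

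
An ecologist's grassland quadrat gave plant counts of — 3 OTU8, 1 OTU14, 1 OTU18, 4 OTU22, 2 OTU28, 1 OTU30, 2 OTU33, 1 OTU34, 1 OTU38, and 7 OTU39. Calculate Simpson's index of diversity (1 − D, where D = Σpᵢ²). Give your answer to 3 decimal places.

0.836

Total N = 3+1+1+4+2+1+2+1+1+7 = 23, so the proportions are 0.13043, 0.04348, 0.04348, 0.17391, 0.08696, 0.04348, 0.08696, 0.04348, 0.04348, 0.30435 (working shown to 5 dp, full precision carried).
D = 0.13043² + 0.04348² + 0.04348² + 0.17391² + 0.08696² + 0.04348² + 0.08696² + 0.04348² + 0.04348² + 0.30435² = 0.01701 + 0.00189 + 0.00189 + 0.03025 + 0.00756 + 0.00189 + 0.00756 + 0.00189 + 0.00189 + 0.09263 = 0.16446.
So 1 − D = 0.83554, i.e. 0.836 to 3 decimal places.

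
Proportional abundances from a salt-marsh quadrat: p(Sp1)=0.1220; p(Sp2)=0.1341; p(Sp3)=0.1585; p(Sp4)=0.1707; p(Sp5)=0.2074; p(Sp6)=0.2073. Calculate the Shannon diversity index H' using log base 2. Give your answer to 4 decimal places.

Each pᵢ log₂ pᵢ term (working shown to 6 dp, full precision carried): 0.122×(-3.035047)=-0.370276, 0.1341×(-2.898619)=-0.388705, 0.1585×(-2.657445)=-0.421205, 0.1707×(-2.550465)=-0.435364, 0.2074×(-2.269512)=-0.470697, 0.2073×(-2.270208)=-0.470614.
Sum = -2.556861, so H' = 2.5569.

2.5569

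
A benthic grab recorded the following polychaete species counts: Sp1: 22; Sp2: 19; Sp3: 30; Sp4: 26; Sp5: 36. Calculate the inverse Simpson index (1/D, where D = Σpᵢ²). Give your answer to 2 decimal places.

4.76

Total N = 22+19+30+26+36 = 133, so the proportions are 0.165414, 0.142857, 0.225564, 0.195489, 0.270677 (working shown to 6 dp, full precision carried).
D = 0.165414² + 0.142857² + 0.225564² + 0.195489² + 0.270677² = 0.027362 + 0.020408 + 0.050879 + 0.038216 + 0.073266 = 0.210131.
So 1/D = 4.7589, i.e. 4.76 to 2 decimal places.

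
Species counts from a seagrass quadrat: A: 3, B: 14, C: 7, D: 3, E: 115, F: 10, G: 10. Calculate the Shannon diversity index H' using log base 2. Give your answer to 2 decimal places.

Total N = 3+14+7+3+115+10+10 = 162, so the proportions are 0.0185, 0.0864, 0.0432, 0.0185, 0.7099, 0.0617, 0.0617 (working shown to 4 dp, full precision carried).
Each pᵢ log₂ pᵢ term: 0.0185×(-5.7549)=-0.1066, 0.0864×(-3.5325)=-0.3053, 0.0432×(-4.5325)=-0.1958, 0.0185×(-5.7549)=-0.1066, 0.7099×(-0.4944)=-0.3509, 0.0617×(-4.0179)=-0.2480, 0.0617×(-4.0179)=-0.2480.
Sum = -1.5612, so H' = 1.56.

1.56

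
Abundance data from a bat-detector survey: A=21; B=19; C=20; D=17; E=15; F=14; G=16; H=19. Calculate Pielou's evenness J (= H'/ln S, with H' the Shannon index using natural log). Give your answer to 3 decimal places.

0.996

Total N = 21+19+20+17+15+14+16+19 = 141, so the proportions are 0.14894, 0.13475, 0.14184, 0.12057, 0.10638, 0.09929, 0.11348, 0.13475 (working shown to 5 dp, full precision carried).
H' = −Σ pᵢ ln pᵢ = −((-0.28361) + (-0.27009) + (-0.27703) + (-0.25507) + (-0.23837) + (-0.22933) + (-0.24694) + (-0.27009)) = 2.07052.
With S = 8 species, ln S = 2.07944, so J = 2.07052/2.07944 = 0.99571, i.e. 0.996 to 3 decimal places.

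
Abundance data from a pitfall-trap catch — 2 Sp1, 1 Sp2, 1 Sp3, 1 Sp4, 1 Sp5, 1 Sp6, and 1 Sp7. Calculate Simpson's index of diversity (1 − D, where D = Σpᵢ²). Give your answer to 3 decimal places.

Total N = 2+1+1+1+1+1+1 = 8, so the proportions are 0.25, 0.125, 0.125, 0.125, 0.125, 0.125, 0.125 (working shown to 5 dp, full precision carried).
D = 0.25² + 0.125² + 0.125² + 0.125² + 0.125² + 0.125² + 0.125² = 0.06250 + 0.01562 + 0.01562 + 0.01562 + 0.01562 + 0.01562 + 0.01562 = 0.15625.
So 1 − D = 0.84375, i.e. 0.844 to 3 decimal places.

0.844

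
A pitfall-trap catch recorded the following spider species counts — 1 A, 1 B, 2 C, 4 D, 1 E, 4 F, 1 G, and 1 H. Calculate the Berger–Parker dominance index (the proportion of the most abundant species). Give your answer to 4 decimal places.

0.2667

Total N = 1+1+2+4+1+4+1+1 = 15, so the proportions are 0.066667, 0.066667, 0.133333, 0.266667, 0.066667, 0.266667, 0.066667, 0.066667 (working shown to 6 dp, full precision carried).
The largest proportion is 0.266667, i.e. d = 0.2667 to 4 decimal places.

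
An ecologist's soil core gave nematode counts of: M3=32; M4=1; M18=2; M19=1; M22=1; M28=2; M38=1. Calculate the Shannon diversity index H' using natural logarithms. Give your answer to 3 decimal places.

Total N = 32+1+2+1+1+2+1 = 40, so the proportions are 0.8, 0.025, 0.05, 0.025, 0.025, 0.05, 0.025 (working shown to 5 dp, full precision carried).
Each pᵢ ln pᵢ term: 0.8×(-0.22314)=-0.17851, 0.025×(-3.68888)=-0.09222, 0.05×(-2.99573)=-0.14979, 0.025×(-3.68888)=-0.09222, 0.025×(-3.68888)=-0.09222, 0.05×(-2.99573)=-0.14979, 0.025×(-3.68888)=-0.09222.
Sum = -0.84698, so H' = 0.847.

0.847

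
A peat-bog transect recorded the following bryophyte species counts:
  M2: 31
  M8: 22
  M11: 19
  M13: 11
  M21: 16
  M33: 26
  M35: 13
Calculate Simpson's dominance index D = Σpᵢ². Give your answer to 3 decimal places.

Total N = 31+22+19+11+16+26+13 = 138, so the proportions are 0.22464, 0.15942, 0.13768, 0.07971, 0.11594, 0.18841, 0.0942 (working shown to 5 dp, full precision carried).
D = 0.22464² + 0.15942² + 0.13768² + 0.07971² + 0.11594² + 0.18841² + 0.0942² = 0.05046 + 0.02541 + 0.01896 + 0.00635 + 0.01344 + 0.03550 + 0.00887 = 0.15900.
To 3 decimal places, D = 0.159.

0.159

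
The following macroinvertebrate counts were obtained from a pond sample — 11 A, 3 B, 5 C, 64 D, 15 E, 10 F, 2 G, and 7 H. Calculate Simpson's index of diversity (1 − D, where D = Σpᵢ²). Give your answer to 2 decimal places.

Total N = 11+3+5+64+15+10+2+7 = 117, so the proportions are 0.094, 0.0256, 0.0427, 0.547, 0.1282, 0.0855, 0.0171, 0.0598 (working shown to 4 dp, full precision carried).
D = 0.094² + 0.0256² + 0.0427² + 0.547² + 0.1282² + 0.0855² + 0.0171² + 0.0598² = 0.0088 + 0.0007 + 0.0018 + 0.2992 + 0.0164 + 0.0073 + 0.0003 + 0.0036 = 0.3382.
So 1 − D = 0.6618, i.e. 0.66 to 2 decimal places.

0.66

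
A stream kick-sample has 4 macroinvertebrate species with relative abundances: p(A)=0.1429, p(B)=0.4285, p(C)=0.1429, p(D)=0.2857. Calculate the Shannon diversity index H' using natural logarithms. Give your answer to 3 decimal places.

1.277

Each pᵢ ln pᵢ term (working shown to 5 dp, full precision carried): 0.1429×(-1.94561)=-0.27803, 0.4285×(-0.84746)=-0.36314, 0.1429×(-1.94561)=-0.27803, 0.2857×(-1.25281)=-0.35793.
Sum = -1.27712, so H' = 1.277.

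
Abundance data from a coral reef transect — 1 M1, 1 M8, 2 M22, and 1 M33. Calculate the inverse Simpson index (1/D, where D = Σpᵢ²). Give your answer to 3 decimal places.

3.571

Total N = 1+1+2+1 = 5, so the proportions are 0.2, 0.2, 0.4, 0.2 (working shown to 7 dp, full precision carried).
D = 0.2² + 0.2² + 0.4² + 0.2² = 0.0400000 + 0.0400000 + 0.1600000 + 0.0400000 = 0.2800000.
So 1/D = 3.57143, i.e. 3.571 to 3 decimal places.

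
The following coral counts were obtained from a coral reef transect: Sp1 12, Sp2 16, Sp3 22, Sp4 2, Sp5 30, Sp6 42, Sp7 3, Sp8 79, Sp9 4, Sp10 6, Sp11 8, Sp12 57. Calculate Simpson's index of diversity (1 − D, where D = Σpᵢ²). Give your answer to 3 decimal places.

Total N = 12+16+22+2+30+42+3+79+4+6+8+57 = 281, so the proportions are 0.0427, 0.05694, 0.07829, 0.00712, 0.10676, 0.14947, 0.01068, 0.28114, 0.01423, 0.02135, 0.02847, 0.20285 (working shown to 5 dp, full precision carried).
D = 0.0427² + 0.05694² + 0.07829² + 0.00712² + 0.10676² + 0.14947² + 0.01068² + 0.28114² + 0.01423² + 0.02135² + 0.02847² + 0.20285² = 0.00182 + 0.00324 + 0.00613 + 0.00005 + 0.01140 + 0.02234 + 0.00011 + 0.07904 + 0.00020 + 0.00046 + 0.00081 + 0.04115 = 0.16675.
So 1 − D = 0.83325, i.e. 0.833 to 3 decimal places.

0.833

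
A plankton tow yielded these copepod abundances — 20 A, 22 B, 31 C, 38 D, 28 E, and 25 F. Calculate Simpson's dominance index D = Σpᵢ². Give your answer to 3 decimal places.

Total N = 20+22+31+38+28+25 = 164, so the proportions are 0.12195, 0.13415, 0.18902, 0.23171, 0.17073, 0.15244 (working shown to 5 dp, full precision carried).
D = 0.12195² + 0.13415² + 0.18902² + 0.23171² + 0.17073² + 0.15244² = 0.01487 + 0.01800 + 0.03573 + 0.05369 + 0.02915 + 0.02324 = 0.17467.
To 3 decimal places, D = 0.175.

0.175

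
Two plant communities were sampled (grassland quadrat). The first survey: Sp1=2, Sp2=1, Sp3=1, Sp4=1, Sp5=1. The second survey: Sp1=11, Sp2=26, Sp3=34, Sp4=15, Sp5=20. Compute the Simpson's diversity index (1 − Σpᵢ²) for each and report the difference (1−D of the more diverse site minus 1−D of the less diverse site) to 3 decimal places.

The first survey: N=6, proportions 0.33333, 0.16667, 0.16667, 0.16667, 0.16667, giving 1−D = 0.77778 (working shown to 5 dp, full precision carried).
The second survey: N=106, proportions 0.10377, 0.24528, 0.32075, 0.14151, 0.18868, giving 1−D = 0.77056.
Difference = |0.77778 − 0.77056| = 0.00722, i.e. 0.007 to 3 decimal places.

0.007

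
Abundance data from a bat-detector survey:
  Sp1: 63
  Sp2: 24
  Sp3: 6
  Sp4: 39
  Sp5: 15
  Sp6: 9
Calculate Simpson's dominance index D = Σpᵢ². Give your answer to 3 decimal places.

Total N = 63+24+6+39+15+9 = 156, so the proportions are 0.40385, 0.15385, 0.03846, 0.25, 0.09615, 0.05769 (working shown to 5 dp, full precision carried).
D = 0.40385² + 0.15385² + 0.03846² + 0.25² + 0.09615² + 0.05769² = 0.16309 + 0.02367 + 0.00148 + 0.06250 + 0.00925 + 0.00333 = 0.26331.
To 3 decimal places, D = 0.263.

0.263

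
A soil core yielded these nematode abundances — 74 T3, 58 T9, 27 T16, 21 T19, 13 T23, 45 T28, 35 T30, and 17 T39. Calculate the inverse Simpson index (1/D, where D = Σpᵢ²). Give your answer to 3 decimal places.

6.131

Total N = 74+58+27+21+13+45+35+17 = 290, so the proportions are 0.2551724, 0.2, 0.0931034, 0.0724138, 0.0448276, 0.1551724, 0.1206897, 0.0586207 (working shown to 7 dp, full precision carried).
D = 0.2551724² + 0.2² + 0.0931034² + 0.0724138² + 0.0448276² + 0.1551724² + 0.1206897² + 0.0586207² = 0.0651130 + 0.0400000 + 0.0086683 + 0.0052438 + 0.0020095 + 0.0240785 + 0.0145660 + 0.0034364 = 0.1631153.
So 1/D = 6.13063, i.e. 6.131 to 3 decimal places.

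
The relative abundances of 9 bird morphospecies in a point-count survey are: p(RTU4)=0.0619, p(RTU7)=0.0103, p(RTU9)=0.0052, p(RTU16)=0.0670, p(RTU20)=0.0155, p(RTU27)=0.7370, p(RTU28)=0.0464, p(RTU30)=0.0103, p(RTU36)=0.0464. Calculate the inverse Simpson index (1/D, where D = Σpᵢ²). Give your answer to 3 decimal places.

D = 0.0619² + 0.0103² + 0.0052² + 0.067² + 0.0155² + 0.737² + 0.0464² + 0.0103² + 0.0464² = 0.003832 + 0.000106 + 0.000027 + 0.004489 + 0.000240 + 0.543169 + 0.002153 + 0.000106 + 0.002153 = 0.556275 (working shown to 6 dp, full precision carried).
So 1/D = 1.79767, i.e. 1.798 to 3 decimal places.

1.798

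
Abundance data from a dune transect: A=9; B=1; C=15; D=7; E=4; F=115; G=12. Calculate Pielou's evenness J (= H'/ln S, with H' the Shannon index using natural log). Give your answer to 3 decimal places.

Total N = 9+1+15+7+4+115+12 = 163, so the proportions are 0.05521, 0.00613, 0.09202, 0.04294, 0.02454, 0.70552, 0.07362 (working shown to 5 dp, full precision carried).
H' = −Σ pᵢ ln pᵢ = −((-0.15993) + (-0.03125) + (-0.21954) + (-0.13518) + (-0.09098) + (-0.24610) + (-0.19206)) = 1.07505.
With S = 7 species, ln S = 1.94591, so J = 1.07505/1.94591 = 0.55247, i.e. 0.552 to 3 decimal places.

0.552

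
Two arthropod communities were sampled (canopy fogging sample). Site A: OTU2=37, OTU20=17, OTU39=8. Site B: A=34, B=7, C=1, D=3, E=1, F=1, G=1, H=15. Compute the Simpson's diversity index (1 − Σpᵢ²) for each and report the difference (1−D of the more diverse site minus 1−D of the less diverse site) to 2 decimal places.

0.08

Site A: N=62, proportions 0.5968, 0.2742, 0.129, giving 1−D = 0.5520 (working shown to 4 dp, full precision carried).
Site B: N=63, proportions 0.5397, 0.1111, 0.0159, 0.0476, 0.0159, 0.0159, 0.0159, 0.2381, giving 1−D = 0.6364.
Difference = |0.5520 − 0.6364| = 0.0844, i.e. 0.08 to 2 decimal places.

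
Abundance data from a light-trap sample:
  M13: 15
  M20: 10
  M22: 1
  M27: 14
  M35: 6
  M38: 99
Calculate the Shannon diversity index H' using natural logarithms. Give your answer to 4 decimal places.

Total N = 15+10+1+14+6+99 = 145, so the proportions are 0.103448, 0.068966, 0.006897, 0.096552, 0.041379, 0.682759 (working shown to 6 dp, full precision carried).
Each pᵢ ln pᵢ term: 0.103448×(-2.268684)=-0.234691, 0.068966×(-2.674149)=-0.184424, 0.006897×(-4.976734)=-0.034322, 0.096552×(-2.337676)=-0.225707, 0.041379×(-3.184974)=-0.131792, 0.682759×(-0.381614)=-0.260550.
Sum = -1.071487, so H' = 1.0715.

1.0715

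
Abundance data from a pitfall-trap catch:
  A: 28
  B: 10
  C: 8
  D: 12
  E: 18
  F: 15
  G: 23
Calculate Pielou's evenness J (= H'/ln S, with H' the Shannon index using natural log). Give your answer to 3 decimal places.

0.957

Total N = 28+10+8+12+18+15+23 = 114, so the proportions are 0.24561, 0.08772, 0.07018, 0.10526, 0.15789, 0.13158, 0.20175 (working shown to 5 dp, full precision carried).
H' = −Σ pᵢ ln pᵢ = −((-0.34484) + (-0.21347) + (-0.18644) + (-0.23698) + (-0.29145) + (-0.26686) + (-0.32295)) = 1.86299.
With S = 7 species, ln S = 1.94591, so J = 1.86299/1.94591 = 0.95739, i.e. 0.957 to 3 decimal places.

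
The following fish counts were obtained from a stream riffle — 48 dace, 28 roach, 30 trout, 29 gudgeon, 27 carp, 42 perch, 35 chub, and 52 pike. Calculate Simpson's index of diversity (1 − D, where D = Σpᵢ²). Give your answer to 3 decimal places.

0.867

Total N = 48+28+30+29+27+42+35+52 = 291, so the proportions are 0.16495, 0.09622, 0.10309, 0.09966, 0.09278, 0.14433, 0.12027, 0.17869 (working shown to 5 dp, full precision carried).
D = 0.16495² + 0.09622² + 0.10309² + 0.09966² + 0.09278² + 0.14433² + 0.12027² + 0.17869² = 0.02721 + 0.00926 + 0.01063 + 0.00993 + 0.00861 + 0.02083 + 0.01447 + 0.03193 = 0.13286.
So 1 − D = 0.86714, i.e. 0.867 to 3 decimal places.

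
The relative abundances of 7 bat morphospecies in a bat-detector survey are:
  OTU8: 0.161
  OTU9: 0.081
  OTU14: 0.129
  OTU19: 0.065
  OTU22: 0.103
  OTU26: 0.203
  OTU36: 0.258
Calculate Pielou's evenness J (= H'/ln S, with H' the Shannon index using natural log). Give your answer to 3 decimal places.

0.949

H' = −Σ pᵢ ln pᵢ = −((-0.29404) + (-0.20358) + (-0.26418) + (-0.17767) + (-0.23412) + (-0.32369) + (-0.34954)) = 1.84683 (working shown to 5 dp, full precision carried).
With S = 7 species, ln S = 1.94591, so J = 1.84683/1.94591 = 0.94908, i.e. 0.949 to 3 decimal places.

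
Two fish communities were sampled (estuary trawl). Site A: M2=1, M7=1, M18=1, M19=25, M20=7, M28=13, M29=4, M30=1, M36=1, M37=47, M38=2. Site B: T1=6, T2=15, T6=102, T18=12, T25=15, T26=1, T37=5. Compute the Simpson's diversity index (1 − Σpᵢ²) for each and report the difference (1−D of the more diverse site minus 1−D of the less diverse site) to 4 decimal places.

Site A: N=103, proportions 0.009709, 0.009709, 0.009709, 0.242718, 0.067961, 0.126214, 0.038835, 0.009709, 0.009709, 0.456311, 0.019417, giving 1−D = 0.709963 (working shown to 6 dp, full precision carried).
Site B: N=156, proportions 0.038462, 0.096154, 0.653846, 0.076923, 0.096154, 0.00641, 0.032051, giving 1−D = 0.545529.
Difference = |0.709963 − 0.545529| = 0.164434, i.e. 0.1644 to 4 decimal places.

0.1644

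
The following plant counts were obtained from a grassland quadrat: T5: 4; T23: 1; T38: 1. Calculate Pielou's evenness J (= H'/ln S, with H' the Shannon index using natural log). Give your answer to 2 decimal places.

Total N = 4+1+1 = 6, so the proportions are 0.6667, 0.1667, 0.1667 (working shown to 4 dp, full precision carried).
H' = −Σ pᵢ ln pᵢ = −((-0.2703) + (-0.2986) + (-0.2986)) = 0.8676.
With S = 3 species, ln S = 1.0986, so J = 0.8676/1.0986 = 0.7897, i.e. 0.79 to 2 decimal places.

0.79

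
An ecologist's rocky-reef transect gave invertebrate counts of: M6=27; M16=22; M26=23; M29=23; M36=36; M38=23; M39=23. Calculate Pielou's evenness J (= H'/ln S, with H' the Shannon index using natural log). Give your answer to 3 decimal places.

Total N = 27+22+23+23+36+23+23 = 177, so the proportions are 0.15254, 0.12429, 0.12994, 0.12994, 0.20339, 0.12994, 0.12994 (working shown to 5 dp, full precision carried).
H' = −Σ pᵢ ln pᵢ = −((-0.28683) + (-0.25917) + (-0.26517) + (-0.26517) + (-0.32392) + (-0.26517) + (-0.26517)) = 1.93060.
With S = 7 species, ln S = 1.94591, so J = 1.93060/1.94591 = 0.99213, i.e. 0.992 to 3 decimal places.

0.992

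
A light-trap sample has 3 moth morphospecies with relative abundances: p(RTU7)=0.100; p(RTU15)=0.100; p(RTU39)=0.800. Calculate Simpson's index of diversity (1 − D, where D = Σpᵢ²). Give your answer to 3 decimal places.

D = 0.1² + 0.1² + 0.8² = 0.01000 + 0.01000 + 0.64000 = 0.66000 (working shown to 5 dp, full precision carried).
So 1 − D = 0.34000, i.e. 0.340 to 3 decimal places.

0.340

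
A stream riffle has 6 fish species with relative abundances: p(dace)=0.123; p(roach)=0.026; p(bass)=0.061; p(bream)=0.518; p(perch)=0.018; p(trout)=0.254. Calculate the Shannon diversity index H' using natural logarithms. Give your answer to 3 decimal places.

1.284

Each pᵢ ln pᵢ term (working shown to 5 dp, full precision carried): 0.123×(-2.09557)=-0.25776, 0.026×(-3.64966)=-0.09489, 0.061×(-2.79688)=-0.17061, 0.518×(-0.65778)=-0.34073, 0.018×(-4.01738)=-0.07231, 0.254×(-1.37042)=-0.34809.
Sum = -1.28439, so H' = 1.284.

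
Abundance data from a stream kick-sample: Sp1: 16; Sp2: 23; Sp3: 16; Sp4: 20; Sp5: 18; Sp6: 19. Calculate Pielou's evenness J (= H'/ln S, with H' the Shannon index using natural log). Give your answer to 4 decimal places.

Total N = 16+23+16+20+18+19 = 112, so the proportions are 0.142857, 0.205357, 0.142857, 0.178571, 0.160714, 0.169643 (working shown to 6 dp, full precision carried).
H' = −Σ pᵢ ln pᵢ = −((-0.277987) + (-0.325081) + (-0.277987) + (-0.307637) + (-0.293806) + (-0.300957)) = 1.783455.
With S = 6 species, ln S = 1.791759, so J = 1.783455/1.791759 = 0.995365, i.e. 0.9954 to 4 decimal places.

0.9954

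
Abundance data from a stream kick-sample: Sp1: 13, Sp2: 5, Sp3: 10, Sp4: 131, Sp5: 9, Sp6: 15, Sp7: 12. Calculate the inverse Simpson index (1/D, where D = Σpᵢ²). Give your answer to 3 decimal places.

2.124

Total N = 13+5+10+131+9+15+12 = 195, so the proportions are 0.066667, 0.025641, 0.051282, 0.671795, 0.046154, 0.076923, 0.061538 (working shown to 6 dp, full precision carried).
D = 0.066667² + 0.025641² + 0.051282² + 0.671795² + 0.046154² + 0.076923² + 0.061538² = 0.004444 + 0.000657 + 0.002630 + 0.451308 + 0.002130 + 0.005917 + 0.003787 = 0.470874.
So 1/D = 2.12371, i.e. 2.124 to 3 decimal places.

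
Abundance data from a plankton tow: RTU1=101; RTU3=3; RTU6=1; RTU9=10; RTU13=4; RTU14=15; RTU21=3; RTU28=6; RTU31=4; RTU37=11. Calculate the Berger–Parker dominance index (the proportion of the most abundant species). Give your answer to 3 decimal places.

Total N = 101+3+1+10+4+15+3+6+4+11 = 158, so the proportions are 0.63924, 0.01899, 0.00633, 0.06329, 0.02532, 0.09494, 0.01899, 0.03797, 0.02532, 0.06962 (working shown to 5 dp, full precision carried).
The largest proportion is 0.63924, i.e. d = 0.639 to 3 decimal places.

0.639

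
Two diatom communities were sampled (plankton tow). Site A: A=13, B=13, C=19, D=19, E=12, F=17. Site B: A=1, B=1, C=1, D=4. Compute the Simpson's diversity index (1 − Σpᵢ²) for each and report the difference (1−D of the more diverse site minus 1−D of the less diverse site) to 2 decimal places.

Site A: N=93, proportions 0.139785, 0.139785, 0.204301, 0.204301, 0.129032, 0.182796, giving 1−D = 0.827379 (working shown to 6 dp, full precision carried).
Site B: N=7, proportions 0.142857, 0.142857, 0.142857, 0.571429, giving 1−D = 0.612245.
Difference = |0.827379 − 0.612245| = 0.215134, i.e. 0.22 to 2 decimal places.

0.22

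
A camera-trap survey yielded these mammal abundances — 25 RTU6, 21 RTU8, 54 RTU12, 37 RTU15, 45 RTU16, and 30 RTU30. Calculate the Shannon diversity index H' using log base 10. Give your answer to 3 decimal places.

Total N = 25+21+54+37+45+30 = 212, so the proportions are 0.11792, 0.09906, 0.25472, 0.17453, 0.21226, 0.14151 (working shown to 5 dp, full precision carried).
Each pᵢ log₁₀ pᵢ term: 0.11792×(-0.92840)=-0.10948, 0.09906×(-1.00412)=-0.09946, 0.25472×(-0.59394)=-0.15129, 0.17453×(-0.75813)=-0.13232, 0.21226×(-0.67312)=-0.14288, 0.14151×(-0.84921)=-0.12017.
Sum = -0.75560, so H' = 0.756.

0.756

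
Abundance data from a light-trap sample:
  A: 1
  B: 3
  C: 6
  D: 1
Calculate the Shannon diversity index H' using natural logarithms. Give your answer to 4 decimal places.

Total N = 1+3+6+1 = 11, so the proportions are 0.090909, 0.272727, 0.545455, 0.090909 (working shown to 6 dp, full precision carried).
Each pᵢ ln pᵢ term: 0.090909×(-2.397895)=-0.217990, 0.272727×(-1.299283)=-0.354350, 0.545455×(-0.606136)=-0.330620, 0.090909×(-2.397895)=-0.217990.
Sum = -1.120950, so H' = 1.1210.

1.1210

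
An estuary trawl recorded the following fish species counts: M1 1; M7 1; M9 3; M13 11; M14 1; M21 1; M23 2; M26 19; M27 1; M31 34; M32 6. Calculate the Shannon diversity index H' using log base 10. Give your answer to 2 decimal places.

0.72

Total N = 1+1+3+11+1+1+2+19+1+34+6 = 80, so the proportions are 0.0125, 0.0125, 0.0375, 0.1375, 0.0125, 0.0125, 0.025, 0.2375, 0.0125, 0.425, 0.075 (working shown to 4 dp, full precision carried).
Each pᵢ log₁₀ pᵢ term: 0.0125×(-1.9031)=-0.0238, 0.0125×(-1.9031)=-0.0238, 0.0375×(-1.4260)=-0.0535, 0.1375×(-0.8617)=-0.1185, 0.0125×(-1.9031)=-0.0238, 0.0125×(-1.9031)=-0.0238, 0.025×(-1.6021)=-0.0401, 0.2375×(-0.6243)=-0.1483, 0.0125×(-1.9031)=-0.0238, 0.425×(-0.3716)=-0.1579, 0.075×(-1.1249)=-0.0844.
Sum = -0.7215, so H' = 0.72.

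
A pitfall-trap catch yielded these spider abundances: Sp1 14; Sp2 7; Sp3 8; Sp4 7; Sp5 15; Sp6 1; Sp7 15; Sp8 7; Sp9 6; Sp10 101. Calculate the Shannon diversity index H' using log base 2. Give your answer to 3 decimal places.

2.298

Total N = 14+7+8+7+15+1+15+7+6+101 = 181, so the proportions are 0.07735, 0.03867, 0.0442, 0.03867, 0.08287, 0.00552, 0.08287, 0.03867, 0.03315, 0.55801 (working shown to 5 dp, full precision carried).
Each pᵢ log₂ pᵢ term: 0.07735×(-3.69249)=-0.28561, 0.03867×(-4.69249)=-0.18148, 0.0442×(-4.49985)=-0.19889, 0.03867×(-4.69249)=-0.18148, 0.08287×(-3.59296)=-0.29776, 0.00552×(-7.49985)=-0.04144, 0.08287×(-3.59296)=-0.29776, 0.03867×(-4.69249)=-0.18148, 0.03315×(-4.91488)=-0.16292, 0.55801×(-0.84163)=-0.46964.
Sum = -2.29845, so H' = 2.298.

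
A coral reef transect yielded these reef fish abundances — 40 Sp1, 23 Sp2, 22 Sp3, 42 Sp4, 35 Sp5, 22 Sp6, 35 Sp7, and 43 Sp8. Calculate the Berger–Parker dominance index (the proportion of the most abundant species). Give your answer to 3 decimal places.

0.164

Total N = 40+23+22+42+35+22+35+43 = 262, so the proportions are 0.15267, 0.08779, 0.08397, 0.16031, 0.13359, 0.08397, 0.13359, 0.16412 (working shown to 5 dp, full precision carried).
The largest proportion is 0.16412, i.e. d = 0.164 to 3 decimal places.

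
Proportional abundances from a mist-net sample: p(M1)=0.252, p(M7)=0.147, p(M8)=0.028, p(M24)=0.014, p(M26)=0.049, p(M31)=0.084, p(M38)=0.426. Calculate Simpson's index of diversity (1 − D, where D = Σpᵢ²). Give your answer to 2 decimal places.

0.72

D = 0.252² + 0.147² + 0.028² + 0.014² + 0.049² + 0.084² + 0.426² = 0.0635 + 0.0216 + 0.0008 + 0.0002 + 0.0024 + 0.0071 + 0.1815 = 0.2770 (working shown to 4 dp, full precision carried).
So 1 − D = 0.7230, i.e. 0.72 to 2 decimal places.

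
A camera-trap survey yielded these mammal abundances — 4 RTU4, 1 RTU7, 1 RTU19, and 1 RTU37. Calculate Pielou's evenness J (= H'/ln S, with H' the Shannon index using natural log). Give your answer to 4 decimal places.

0.8322

Total N = 4+1+1+1 = 7, so the proportions are 0.571429, 0.142857, 0.142857, 0.142857 (working shown to 6 dp, full precision carried).
H' = −Σ pᵢ ln pᵢ = −((-0.319780) + (-0.277987) + (-0.277987) + (-0.277987)) = 1.153742.
With S = 4 species, ln S = 1.386294, so J = 1.153742/1.386294 = 0.832249, i.e. 0.8322 to 4 decimal places.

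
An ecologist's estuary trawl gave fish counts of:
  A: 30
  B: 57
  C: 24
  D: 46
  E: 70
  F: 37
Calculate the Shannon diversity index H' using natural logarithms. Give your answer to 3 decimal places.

1.728

Total N = 30+57+24+46+70+37 = 264, so the proportions are 0.11364, 0.21591, 0.09091, 0.17424, 0.26515, 0.14015 (working shown to 5 dp, full precision carried).
Each pᵢ ln pᵢ term: 0.11364×(-2.17475)=-0.24713, 0.21591×(-1.53290)=-0.33097, 0.09091×(-2.39790)=-0.21799, 0.17424×(-1.74731)=-0.30446, 0.26515×(-1.32745)=-0.35198, 0.14015×(-1.96503)=-0.27540.
Sum = -1.72792, so H' = 1.728.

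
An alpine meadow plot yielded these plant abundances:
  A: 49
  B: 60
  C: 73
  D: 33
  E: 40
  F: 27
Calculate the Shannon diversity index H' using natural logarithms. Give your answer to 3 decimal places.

1.736

Total N = 49+60+73+33+40+27 = 282, so the proportions are 0.17376, 0.21277, 0.25887, 0.11702, 0.14184, 0.09574 (working shown to 5 dp, full precision carried).
Each pᵢ ln pᵢ term: 0.17376×(-1.75009)=-0.30409, 0.21277×(-1.54756)=-0.32927, 0.25887×(-1.35145)=-0.34984, 0.11702×(-2.14540)=-0.25106, 0.14184×(-1.95303)=-0.27703, 0.09574×(-2.34607)=-0.22462.
Sum = -1.73591, so H' = 1.736.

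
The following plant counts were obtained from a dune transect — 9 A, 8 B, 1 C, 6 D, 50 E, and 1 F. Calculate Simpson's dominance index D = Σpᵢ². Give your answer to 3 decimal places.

Total N = 9+8+1+6+50+1 = 75, so the proportions are 0.12, 0.10667, 0.01333, 0.08, 0.66667, 0.01333 (working shown to 5 dp, full precision carried).
D = 0.12² + 0.10667² + 0.01333² + 0.08² + 0.66667² + 0.01333² = 0.01440 + 0.01138 + 0.00018 + 0.00640 + 0.44444 + 0.00018 = 0.47698.
To 3 decimal places, D = 0.477.

0.477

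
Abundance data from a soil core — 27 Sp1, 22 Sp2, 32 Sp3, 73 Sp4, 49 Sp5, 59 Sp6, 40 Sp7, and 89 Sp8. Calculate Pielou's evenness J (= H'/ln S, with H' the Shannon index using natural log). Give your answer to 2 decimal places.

Total N = 27+22+32+73+49+59+40+89 = 391, so the proportions are 0.0691, 0.0563, 0.0818, 0.1867, 0.1253, 0.1509, 0.1023, 0.2276 (working shown to 4 dp, full precision carried).
H' = −Σ pᵢ ln pᵢ = −((-0.1846) + (-0.1619) + (-0.2048) + (-0.3133) + (-0.2603) + (-0.2854) + (-0.2332) + (-0.3369)) = 1.9804.
With S = 8 species, ln S = 2.0794, so J = 1.9804/2.0794 = 0.9524, i.e. 0.95 to 2 decimal places.

0.95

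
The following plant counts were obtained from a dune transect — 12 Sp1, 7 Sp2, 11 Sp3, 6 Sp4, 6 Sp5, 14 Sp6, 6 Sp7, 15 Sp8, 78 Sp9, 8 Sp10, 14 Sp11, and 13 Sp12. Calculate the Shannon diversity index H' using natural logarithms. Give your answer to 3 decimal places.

2.056

Total N = 12+7+11+6+6+14+6+15+78+8+14+13 = 190, so the proportions are 0.06316, 0.03684, 0.05789, 0.03158, 0.03158, 0.07368, 0.03158, 0.07895, 0.41053, 0.04211, 0.07368, 0.06842 (working shown to 5 dp, full precision carried).
Each pᵢ ln pᵢ term: 0.06316×(-2.76212)=-0.17445, 0.03684×(-3.30111)=-0.12162, 0.05789×(-2.84913)=-0.16495, 0.03158×(-3.45526)=-0.10911, 0.03158×(-3.45526)=-0.10911, 0.07368×(-2.60797)=-0.19217, 0.03158×(-3.45526)=-0.10911, 0.07895×(-2.53897)=-0.20045, 0.41053×(-0.89032)=-0.36550, 0.04211×(-3.16758)=-0.13337, 0.07368×(-2.60797)=-0.19217, 0.06842×(-2.68207)=-0.18351.
Sum = -2.05552, so H' = 2.056.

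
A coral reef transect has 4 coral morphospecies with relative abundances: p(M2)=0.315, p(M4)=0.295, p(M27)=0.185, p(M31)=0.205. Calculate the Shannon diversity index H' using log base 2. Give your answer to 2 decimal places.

Each pᵢ log₂ pᵢ term (working shown to 4 dp, full precision carried): 0.315×(-1.6666)=-0.5250, 0.295×(-1.7612)=-0.5196, 0.185×(-2.4344)=-0.4504, 0.205×(-2.2863)=-0.4687.
Sum = -1.9636, so H' = 1.96.

1.96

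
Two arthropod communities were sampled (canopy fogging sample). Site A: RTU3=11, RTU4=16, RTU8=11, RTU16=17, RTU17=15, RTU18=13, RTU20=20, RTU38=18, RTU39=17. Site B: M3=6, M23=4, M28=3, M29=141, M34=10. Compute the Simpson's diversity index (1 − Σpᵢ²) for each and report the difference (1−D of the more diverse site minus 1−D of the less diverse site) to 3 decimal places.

Site A: N=138, proportions 0.07971, 0.11594, 0.07971, 0.12319, 0.1087, 0.0942, 0.14493, 0.13043, 0.12319, giving 1−D = 0.88479 (working shown to 5 dp, full precision carried).
Site B: N=164, proportions 0.03659, 0.02439, 0.01829, 0.85976, 0.06098, giving 1−D = 0.25483.
Difference = |0.88479 − 0.25483| = 0.62996, i.e. 0.630 to 3 decimal places.

0.630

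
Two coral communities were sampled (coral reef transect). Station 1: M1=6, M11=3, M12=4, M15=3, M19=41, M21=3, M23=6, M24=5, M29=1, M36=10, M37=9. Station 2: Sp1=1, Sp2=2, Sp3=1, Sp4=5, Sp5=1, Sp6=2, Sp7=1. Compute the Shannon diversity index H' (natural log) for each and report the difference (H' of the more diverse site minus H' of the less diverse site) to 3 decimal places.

Station 1: N=91, proportions 0.06593, 0.03297, 0.04396, 0.03297, 0.45055, 0.03297, 0.06593, 0.05495, 0.01099, 0.10989, 0.0989, giving H' = 1.87308 (working shown to 5 dp, full precision carried).
Station 2: N=13, proportions 0.07692, 0.15385, 0.07692, 0.38462, 0.07692, 0.15385, 0.07692, giving H' = 1.73266.
Difference = |1.87308 − 1.73266| = 0.14042, i.e. 0.140 to 3 decimal places.

0.140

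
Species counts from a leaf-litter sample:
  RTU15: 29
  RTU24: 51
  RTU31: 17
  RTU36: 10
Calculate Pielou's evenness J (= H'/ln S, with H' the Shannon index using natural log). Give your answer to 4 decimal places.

Total N = 29+51+17+10 = 107, so the proportions are 0.271028, 0.476636, 0.158879, 0.093458 (working shown to 6 dp, full precision carried).
H' = −Σ pᵢ ln pᵢ = −((-0.353836) + (-0.353188) + (-0.292275) + (-0.221518)) = 1.220818.
With S = 4 species, ln S = 1.386294, so J = 1.220818/1.386294 = 0.880634, i.e. 0.8806 to 4 decimal places.

0.8806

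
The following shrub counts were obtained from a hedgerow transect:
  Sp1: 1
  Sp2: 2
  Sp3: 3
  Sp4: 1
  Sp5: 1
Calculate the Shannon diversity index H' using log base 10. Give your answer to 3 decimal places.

Total N = 1+2+3+1+1 = 8, so the proportions are 0.125, 0.25, 0.375, 0.125, 0.125 (working shown to 5 dp, full precision carried).
Each pᵢ log₁₀ pᵢ term: 0.125×(-0.90309)=-0.11289, 0.25×(-0.60206)=-0.15051, 0.375×(-0.42597)=-0.15974, 0.125×(-0.90309)=-0.11289, 0.125×(-0.90309)=-0.11289.
Sum = -0.64891, so H' = 0.649.

0.649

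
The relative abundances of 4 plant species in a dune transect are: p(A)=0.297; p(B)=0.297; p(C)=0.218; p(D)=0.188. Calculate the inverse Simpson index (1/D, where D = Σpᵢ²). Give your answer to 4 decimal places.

3.8567

D = 0.297² + 0.297² + 0.218² + 0.188² = 0.08820900 + 0.08820900 + 0.04752400 + 0.03534400 = 0.25928600 (working shown to 8 dp, full precision carried).
So 1/D = 3.856745, i.e. 3.8567 to 4 decimal places.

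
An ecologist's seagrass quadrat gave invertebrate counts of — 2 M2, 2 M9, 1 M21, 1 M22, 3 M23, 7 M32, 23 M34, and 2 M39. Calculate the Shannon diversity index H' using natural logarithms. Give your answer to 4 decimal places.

1.4406

Total N = 2+2+1+1+3+7+23+2 = 41, so the proportions are 0.04878, 0.04878, 0.02439, 0.02439, 0.073171, 0.170732, 0.560976, 0.04878 (working shown to 6 dp, full precision carried).
Each pᵢ ln pᵢ term: 0.04878×(-3.020425)=-0.147338, 0.04878×(-3.020425)=-0.147338, 0.02439×(-3.713572)=-0.090575, 0.02439×(-3.713572)=-0.090575, 0.073171×(-2.614960)=-0.191339, 0.170732×(-1.767662)=-0.301796, 0.560976×(-0.578078)=-0.324288, 0.04878×(-3.020425)=-0.147338.
Sum = -1.440585, so H' = 1.4406.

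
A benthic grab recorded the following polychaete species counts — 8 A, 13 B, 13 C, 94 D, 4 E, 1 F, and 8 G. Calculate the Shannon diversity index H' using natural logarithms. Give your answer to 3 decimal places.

Total N = 8+13+13+94+4+1+8 = 141, so the proportions are 0.05674, 0.0922, 0.0922, 0.66667, 0.02837, 0.00709, 0.05674 (working shown to 5 dp, full precision carried).
Each pᵢ ln pᵢ term: 0.05674×(-2.86932)=-0.16280, 0.0922×(-2.38381)=-0.21978, 0.0922×(-2.38381)=-0.21978, 0.66667×(-0.40547)=-0.27031, 0.02837×(-3.56247)=-0.10106, 0.00709×(-4.94876)=-0.03510, 0.05674×(-2.86932)=-0.16280.
Sum = -1.17163, so H' = 1.172.

1.172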